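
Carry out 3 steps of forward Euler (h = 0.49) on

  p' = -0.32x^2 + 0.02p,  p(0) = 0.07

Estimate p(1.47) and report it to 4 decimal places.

-0.1165

Euler: p_{n+1} = p_n + h·f(x_n, p_n).
x=0.000000, p=0.070000: f=0.001400 → p ← 0.070000 + 0.49·0.001400 = 0.070686
x=0.490000, p=0.070686: f=-0.075418 → p ← 0.070686 + 0.49·(-0.075418) = 0.033731
x=0.980000, p=0.033731: f=-0.306653 → p ← 0.033731 + 0.49·(-0.306653) = -0.116529
p(1.47) ≈ -0.1165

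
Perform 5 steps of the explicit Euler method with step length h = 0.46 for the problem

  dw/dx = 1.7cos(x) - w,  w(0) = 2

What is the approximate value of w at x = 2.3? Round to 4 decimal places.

Euler: w_{n+1} = w_n + h·f(x_n, w_n).
x=0.000000, w=2.000000: f=-0.300000 → w ← 2.000000 + 0.46·(-0.300000) = 1.862000
x=0.460000, w=1.862000: f=-0.338711 → w ← 1.862000 + 0.46·(-0.338711) = 1.706193
x=0.920000, w=1.706193: f=-0.676299 → w ← 1.706193 + 0.46·(-0.676299) = 1.395096
x=1.380000, w=1.395096: f=-1.072706 → w ← 1.395096 + 0.46·(-1.072706) = 0.901651
x=1.840000, w=0.901651: f=-1.353789 → w ← 0.901651 + 0.46·(-1.353789) = 0.278908
w(2.3) ≈ 0.2789

0.2789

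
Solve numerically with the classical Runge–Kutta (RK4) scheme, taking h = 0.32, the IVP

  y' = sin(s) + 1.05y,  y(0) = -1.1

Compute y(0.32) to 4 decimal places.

RK4: k1 = f(s_n, y_n); k2 = f(s_n + h/2, y_n + (h/2)·k1); k3 = f(s_n + h/2, y_n + (h/2)·k2); k4 = f(s_n + h, y_n + h·k3); y_{n+1} = y_n + (h/6)·(k1 + 2k2 + 2k3 + k4).
s=0.000000, y=-1.100000:
  k1 = f(0.000000, -1.100000) = -1.155000
  k2 = f(0.160000, -1.284800) = -1.189722
  k3 = f(0.160000, -1.290355) = -1.195555
  k4 = f(0.320000, -1.482578) = -1.242140
  y ← -1.100000 + (0.32/6)·(k1 + 2k2 + 2k3 + k4) = -1.482277
y(0.32) ≈ -1.4823

-1.4823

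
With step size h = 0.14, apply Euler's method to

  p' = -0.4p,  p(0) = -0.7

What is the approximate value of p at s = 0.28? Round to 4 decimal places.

Euler: p_{n+1} = p_n + h·f(s_n, p_n).
s=0.000000, p=-0.700000: f=0.280000 → p ← -0.700000 + 0.14·0.280000 = -0.660800
s=0.140000, p=-0.660800: f=0.264320 → p ← -0.660800 + 0.14·0.264320 = -0.623795
p(0.28) ≈ -0.6238

-0.6238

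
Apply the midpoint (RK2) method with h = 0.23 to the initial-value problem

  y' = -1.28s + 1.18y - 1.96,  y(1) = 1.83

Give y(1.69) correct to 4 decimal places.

Midpoint: k1 = f(s_n, y_n); k2 = f(s_n + h/2, y_n + (h/2)·k1); y_{n+1} = y_n + h·k2.
s=1.000000, y=1.830000:
  k1 = f(1.000000, 1.830000) = -1.080600
  k2 = f(1.115000, 1.705731) = -1.374437
  y ← 1.830000 + 0.23·(-1.374437) = 1.513879
s=1.230000, y=1.513879:
  k1 = f(1.230000, 1.513879) = -1.748022
  k2 = f(1.345000, 1.312857) = -2.132429
  y ← 1.513879 + 0.23·(-2.132429) = 1.023421
s=1.460000, y=1.023421:
  k1 = f(1.460000, 1.023421) = -2.621164
  k2 = f(1.575000, 0.721987) = -3.124055
  y ← 1.023421 + 0.23·(-3.124055) = 0.304888
y(1.69) ≈ 0.3049

0.3049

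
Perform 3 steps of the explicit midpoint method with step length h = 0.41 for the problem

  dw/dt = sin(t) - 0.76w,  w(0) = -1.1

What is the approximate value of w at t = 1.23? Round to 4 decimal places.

Midpoint: k1 = f(t_n, w_n); k2 = f(t_n + h/2, w_n + (h/2)·k1); w_{n+1} = w_n + h·k2.
t=0.000000, w=-1.100000:
  k1 = f(0.000000, -1.100000) = 0.836000
  k2 = f(0.205000, -0.928620) = 0.909318
  w ← -1.100000 + 0.41·0.909318 = -0.727179
t=0.410000, w=-0.727179:
  k1 = f(0.410000, -0.727179) = 0.951266
  k2 = f(0.615000, -0.532170) = 0.981408
  w ← -0.727179 + 0.41·0.981408 = -0.324802
t=0.820000, w=-0.324802:
  k1 = f(0.820000, -0.324802) = 0.977996
  k2 = f(1.025000, -0.124313) = 0.949192
  w ← -0.324802 + 0.41·0.949192 = 0.064367
w(1.23) ≈ 0.0644

0.0644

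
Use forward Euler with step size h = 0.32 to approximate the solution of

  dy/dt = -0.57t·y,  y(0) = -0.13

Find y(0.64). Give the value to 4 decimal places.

Euler: y_{n+1} = y_n + h·f(t_n, y_n).
t=0.000000, y=-0.130000: f=0.000000 → y ← -0.130000 + 0.32·0.000000 = -0.130000
t=0.320000, y=-0.130000: f=0.023712 → y ← -0.130000 + 0.32·0.023712 = -0.122412
y(0.64) ≈ -0.1224

-0.1224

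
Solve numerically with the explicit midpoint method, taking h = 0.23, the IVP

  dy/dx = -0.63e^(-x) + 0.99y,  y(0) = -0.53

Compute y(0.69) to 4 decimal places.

Midpoint: k1 = f(x_n, y_n); k2 = f(x_n + h/2, y_n + (h/2)·k1); y_{n+1} = y_n + h·k2.
x=0.000000, y=-0.530000:
  k1 = f(0.000000, -0.530000) = -1.154700
  k2 = f(0.115000, -0.662791) = -1.217723
  y ← -0.530000 + 0.23·(-1.217723) = -0.810076
x=0.230000, y=-0.810076:
  k1 = f(0.230000, -0.810076) = -1.302532
  k2 = f(0.345000, -0.959868) = -1.396448
  y ← -0.810076 + 0.23·(-1.396448) = -1.131259
x=0.460000, y=-1.131259:
  k1 = f(0.460000, -1.131259) = -1.517655
  k2 = f(0.575000, -1.305790) = -1.647236
  y ← -1.131259 + 0.23·(-1.647236) = -1.510124
y(0.69) ≈ -1.5101

-1.5101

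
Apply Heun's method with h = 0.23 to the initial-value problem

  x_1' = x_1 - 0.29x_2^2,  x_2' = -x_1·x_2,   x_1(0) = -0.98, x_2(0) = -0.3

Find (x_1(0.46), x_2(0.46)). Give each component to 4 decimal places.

-1.5716, -0.5272

Heun on (x_1,x_2): k1 = f(x_n, state_n); k2 = f(x_n + h, state_n + h·k1); state_{n+1} = state_n + (h/2)·(k1 + k2).
0.000000: (-0.980000, -0.300000)
  k1 = (-1.006100, -0.294000)
  predictor → (-1.211403, -0.367620)
  k2 = (-1.250595, -0.445336)
  → (-1.239520, -0.385024)
0.230000: (-1.239520, -0.385024)
  k1 = (-1.282510, -0.477244)
  predictor → (-1.534497, -0.494790)
  k2 = (-1.605494, -0.759254)
  → (-1.571640, -0.527221)
(x_1(0.46), x_2(0.46)) ≈ (-1.5716, -0.5272)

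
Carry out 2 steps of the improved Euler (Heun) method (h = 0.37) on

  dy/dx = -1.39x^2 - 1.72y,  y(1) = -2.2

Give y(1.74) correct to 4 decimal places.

-1.9852

Heun: k1 = f(x_n, y_n); k2 = f(x_n + h, y_n + h·k1); y_{n+1} = y_n + (h/2)·(k1 + k2).
x=1.000000, y=-2.200000:
  k1 = f(1.000000, -2.200000) = 2.394000
  k2 = f(1.370000, -1.314220) = -0.348433
  y ← -2.200000 + (0.37/2)·(2.394000 + (-0.348433)) = -1.821570
x=1.370000, y=-1.821570:
  k1 = f(1.370000, -1.821570) = 0.524209
  k2 = f(1.740000, -1.627613) = -1.408870
  y ← -1.821570 + (0.37/2)·(0.524209 + (-1.408870)) = -1.985232
y(1.74) ≈ -1.9852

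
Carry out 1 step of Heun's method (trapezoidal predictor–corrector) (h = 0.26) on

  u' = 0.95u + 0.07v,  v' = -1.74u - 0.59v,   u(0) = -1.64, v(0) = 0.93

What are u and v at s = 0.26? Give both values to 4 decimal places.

-2.0706, 1.5711

Heun on (u,v): k1 = f(s_n, state_n); k2 = f(s_n + h, state_n + h·k1); state_{n+1} = state_n + (h/2)·(k1 + k2).
0.000000: (-1.640000, 0.930000)
  k1 = (-1.492900, 2.304900)
  predictor → (-2.028154, 1.529274)
  k2 = (-1.819697, 2.626716)
  → (-2.070638, 1.571110)
(u(0.26), v(0.26)) ≈ (-2.0706, 1.5711)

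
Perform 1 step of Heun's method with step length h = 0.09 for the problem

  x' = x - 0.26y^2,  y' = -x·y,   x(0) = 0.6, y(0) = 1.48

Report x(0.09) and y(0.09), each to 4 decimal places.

Heun on (x,y): k1 = f(t_n, state_n); k2 = f(t_n + h, state_n + h·k1); state_{n+1} = state_n + (h/2)·(k1 + k2).
0.000000: (0.600000, 1.480000)
  k1 = (0.030496, -0.888000)
  predictor → (0.602745, 1.400080)
  k2 = (0.093086, -0.843891)
  → (0.605561, 1.402065)
(x(0.09), y(0.09)) ≈ (0.6056, 1.4021)

0.6056, 1.4021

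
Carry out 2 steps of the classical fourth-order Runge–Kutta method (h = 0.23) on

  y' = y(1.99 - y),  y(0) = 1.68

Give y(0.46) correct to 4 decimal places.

1.8531

RK4: k1 = f(s_n, y_n); k2 = f(s_n + h/2, y_n + (h/2)·k1); k3 = f(s_n + h/2, y_n + (h/2)·k2); k4 = f(s_n + h, y_n + h·k3); y_{n+1} = y_n + (h/6)·(k1 + 2k2 + 2k3 + k4).
s=0.000000, y=1.680000:
  k1 = f(0.000000, 1.680000) = 0.520800
  k2 = f(0.115000, 1.739892) = 0.435161
  k3 = f(0.115000, 1.730044) = 0.449736
  k4 = f(0.230000, 1.783439) = 0.368388
  y ← 1.680000 + (0.23/6)·(k1 + 2k2 + 2k3 + k4) = 1.781928
s=0.230000, y=1.781928:
  k1 = f(0.230000, 1.781928) = 0.370770
  k2 = f(0.345000, 1.824566) = 0.301845
  k3 = f(0.345000, 1.816640) = 0.314933
  k4 = f(0.460000, 1.854362) = 0.251522
  y ← 1.781928 + (0.23/6)·(k1 + 2k2 + 2k3 + k4) = 1.853068
y(0.46) ≈ 1.8531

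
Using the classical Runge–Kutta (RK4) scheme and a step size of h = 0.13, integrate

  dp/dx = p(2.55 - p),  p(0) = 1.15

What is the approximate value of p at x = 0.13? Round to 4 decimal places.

1.3608

RK4: k1 = f(x_n, p_n); k2 = f(x_n + h/2, p_n + (h/2)·k1); k3 = f(x_n + h/2, p_n + (h/2)·k2); k4 = f(x_n + h, p_n + h·k3); p_{n+1} = p_n + (h/6)·(k1 + 2k2 + 2k3 + k4).
x=0.000000, p=1.150000:
  k1 = f(0.000000, 1.150000) = 1.610000
  k2 = f(0.065000, 1.254650) = 1.625211
  k3 = f(0.065000, 1.255639) = 1.625250
  k4 = f(0.130000, 1.361283) = 1.618180
  p ← 1.150000 + (0.13/6)·(k1 + 2k2 + 2k3 + k4) = 1.360797
p(0.13) ≈ 1.3608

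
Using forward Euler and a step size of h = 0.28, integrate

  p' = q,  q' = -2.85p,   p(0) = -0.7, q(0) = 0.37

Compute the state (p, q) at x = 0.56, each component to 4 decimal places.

Euler on (p,q): p_{n+1} = p_n + h·p', q_{n+1} = q_n + h·q'.
0.000000: (-0.700000, 0.370000); f=(0.370000, 1.995000) → (-0.596400, 0.928600)
0.280000: (-0.596400, 0.928600); f=(0.928600, 1.699740) → (-0.336392, 1.404527)
(p(0.56), q(0.56)) ≈ (-0.3364, 1.4045)

-0.3364, 1.4045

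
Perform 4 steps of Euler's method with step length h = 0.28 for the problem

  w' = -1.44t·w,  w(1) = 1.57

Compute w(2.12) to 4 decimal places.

0.0434

Euler: w_{n+1} = w_n + h·f(t_n, w_n).
t=1.000000, w=1.570000: f=-2.260800 → w ← 1.570000 + 0.28·(-2.260800) = 0.936976
t=1.280000, w=0.936976: f=-1.727034 → w ← 0.936976 + 0.28·(-1.727034) = 0.453406
t=1.560000, w=0.453406: f=-1.018532 → w ← 0.453406 + 0.28·(-1.018532) = 0.168217
t=1.840000, w=0.168217: f=-0.445709 → w ← 0.168217 + 0.28·(-0.445709) = 0.043419
w(2.12) ≈ 0.0434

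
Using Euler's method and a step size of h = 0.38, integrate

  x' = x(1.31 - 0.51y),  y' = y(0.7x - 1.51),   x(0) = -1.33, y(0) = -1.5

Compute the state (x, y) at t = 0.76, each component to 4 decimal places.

-3.6129, 0.0224

Euler on (x,y): x_{n+1} = x_n + h·x', y_{n+1} = y_n + h·y'.
0.000000: (-1.330000, -1.500000); f=(-2.759750, 3.661500) → (-2.378705, -0.108630)
0.380000: (-2.378705, -0.108630); f=(-3.247887, 0.344910) → (-3.612902, 0.022436)
(x(0.76), y(0.76)) ≈ (-3.6129, 0.0224)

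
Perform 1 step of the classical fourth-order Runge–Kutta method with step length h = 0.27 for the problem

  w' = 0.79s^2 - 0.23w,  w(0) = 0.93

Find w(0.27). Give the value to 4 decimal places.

0.8791

RK4: k1 = f(s_n, w_n); k2 = f(s_n + h/2, w_n + (h/2)·k1); k3 = f(s_n + h/2, w_n + (h/2)·k2); k4 = f(s_n + h, w_n + h·k3); w_{n+1} = w_n + (h/6)·(k1 + 2k2 + 2k3 + k4).
s=0.000000, w=0.930000:
  k1 = f(0.000000, 0.930000) = -0.213900
  k2 = f(0.135000, 0.901124) = -0.192861
  k3 = f(0.135000, 0.903964) = -0.193514
  k4 = f(0.270000, 0.877751) = -0.144292
  w ← 0.930000 + (0.27/6)·(k1 + 2k2 + 2k3 + k4) = 0.879108
w(0.27) ≈ 0.8791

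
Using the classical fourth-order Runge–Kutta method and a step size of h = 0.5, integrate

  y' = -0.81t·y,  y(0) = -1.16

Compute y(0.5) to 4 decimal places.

RK4: k1 = f(t_n, y_n); k2 = f(t_n + h/2, y_n + (h/2)·k1); k3 = f(t_n + h/2, y_n + (h/2)·k2); k4 = f(t_n + h, y_n + h·k3); y_{n+1} = y_n + (h/6)·(k1 + 2k2 + 2k3 + k4).
t=0.000000, y=-1.160000:
  k1 = f(0.000000, -1.160000) = 0.000000
  k2 = f(0.250000, -1.160000) = 0.234900
  k3 = f(0.250000, -1.101275) = 0.223008
  k4 = f(0.500000, -1.048496) = 0.424641
  y ← -1.160000 + (0.5/6)·(k1 + 2k2 + 2k3 + k4) = -1.048295
y(0.5) ≈ -1.0483

-1.0483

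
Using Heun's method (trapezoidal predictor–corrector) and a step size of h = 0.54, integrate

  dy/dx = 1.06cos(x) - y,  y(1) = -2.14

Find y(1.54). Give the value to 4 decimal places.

Heun: k1 = f(x_n, y_n); k2 = f(x_n + h, y_n + h·k1); y_{n+1} = y_n + (h/2)·(k1 + k2).
x=1.000000, y=-2.140000:
  k1 = f(1.000000, -2.140000) = 2.712720
  k2 = f(1.540000, -0.675131) = 0.707770
  y ← -2.140000 + (0.54/2)·(2.712720 + 0.707770) = -1.216468
y(1.54) ≈ -1.2165

-1.2165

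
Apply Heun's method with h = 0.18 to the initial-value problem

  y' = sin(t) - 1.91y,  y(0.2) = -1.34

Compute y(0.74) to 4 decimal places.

-0.3254

Heun: k1 = f(t_n, y_n); k2 = f(t_n + h, y_n + h·k1); y_{n+1} = y_n + (h/2)·(k1 + k2).
t=0.200000, y=-1.340000:
  k1 = f(0.200000, -1.340000) = 2.758069
  k2 = f(0.380000, -0.843548) = 1.982096
  y ← -1.340000 + (0.18/2)·(2.758069 + 1.982096) = -0.913385
t=0.380000, y=-0.913385:
  k1 = f(0.380000, -0.913385) = 2.115486
  k2 = f(0.560000, -0.532598) = 1.548448
  y ← -0.913385 + (0.18/2)·(2.115486 + 1.548448) = -0.583631
t=0.560000, y=-0.583631:
  k1 = f(0.560000, -0.583631) = 1.645922
  k2 = f(0.740000, -0.287365) = 1.223155
  y ← -0.583631 + (0.18/2)·(1.645922 + 1.223155) = -0.325414
y(0.74) ≈ -0.3254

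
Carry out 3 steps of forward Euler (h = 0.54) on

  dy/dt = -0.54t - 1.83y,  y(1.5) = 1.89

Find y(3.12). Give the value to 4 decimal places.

-0.7594

Euler: y_{n+1} = y_n + h·f(t_n, y_n).
t=1.500000, y=1.890000: f=-4.268700 → y ← 1.890000 + 0.54·(-4.268700) = -0.415098
t=2.040000, y=-0.415098: f=-0.341971 → y ← -0.415098 + 0.54·(-0.341971) = -0.599762
t=2.580000, y=-0.599762: f=-0.295635 → y ← -0.599762 + 0.54·(-0.295635) = -0.759405
y(3.12) ≈ -0.7594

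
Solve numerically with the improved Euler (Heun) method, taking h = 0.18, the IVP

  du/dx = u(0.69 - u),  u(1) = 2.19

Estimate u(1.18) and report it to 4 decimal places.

Heun: k1 = f(x_n, u_n); k2 = f(x_n + h, u_n + h·k1); u_{n+1} = u_n + (h/2)·(k1 + k2).
x=1.000000, u=2.190000:
  k1 = f(1.000000, 2.190000) = -3.285000
  k2 = f(1.180000, 1.598700) = -1.452739
  u ← 2.190000 + (0.18/2)·(-3.285000 + (-1.452739)) = 1.763604
u(1.18) ≈ 1.7636

1.7636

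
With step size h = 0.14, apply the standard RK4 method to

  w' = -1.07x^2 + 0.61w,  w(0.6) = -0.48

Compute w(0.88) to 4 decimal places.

RK4: k1 = f(x_n, w_n); k2 = f(x_n + h/2, w_n + (h/2)·k1); k3 = f(x_n + h/2, w_n + (h/2)·k2); k4 = f(x_n + h, w_n + h·k3); w_{n+1} = w_n + (h/6)·(k1 + 2k2 + 2k3 + k4).
x=0.600000, w=-0.480000:
  k1 = f(0.600000, -0.480000) = -0.678000
  k2 = f(0.670000, -0.527460) = -0.802074
  k3 = f(0.670000, -0.536145) = -0.807372
  k4 = f(0.740000, -0.593032) = -0.947682
  w ← -0.480000 + (0.14/6)·(k1 + 2k2 + 2k3 + k4) = -0.593040
x=0.740000, w=-0.593040:
  k1 = f(0.740000, -0.593040) = -0.947686
  k2 = f(0.810000, -0.659378) = -1.104248
  k3 = f(0.810000, -0.670337) = -1.110933
  k4 = f(0.880000, -0.748571) = -1.285236
  w ← -0.593040 + (0.14/6)·(k1 + 2k2 + 2k3 + k4) = -0.748517
w(0.88) ≈ -0.7485

-0.7485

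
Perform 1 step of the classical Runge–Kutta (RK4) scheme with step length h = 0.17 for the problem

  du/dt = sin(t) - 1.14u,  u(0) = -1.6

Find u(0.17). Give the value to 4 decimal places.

RK4: k1 = f(t_n, u_n); k2 = f(t_n + h/2, u_n + (h/2)·k1); k3 = f(t_n + h/2, u_n + (h/2)·k2); k4 = f(t_n + h, u_n + h·k3); u_{n+1} = u_n + (h/6)·(k1 + 2k2 + 2k3 + k4).
t=0.000000, u=-1.600000:
  k1 = f(0.000000, -1.600000) = 1.824000
  k2 = f(0.085000, -1.444960) = 1.732152
  k3 = f(0.085000, -1.452767) = 1.741052
  k4 = f(0.170000, -1.304021) = 1.655766
  u ← -1.600000 + (0.17/6)·(k1 + 2k2 + 2k3 + k4) = -1.304592
u(0.17) ≈ -1.3046

-1.3046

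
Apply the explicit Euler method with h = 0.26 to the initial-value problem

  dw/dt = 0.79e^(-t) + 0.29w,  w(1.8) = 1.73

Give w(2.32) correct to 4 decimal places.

Euler: w_{n+1} = w_n + h·f(t_n, w_n).
t=1.800000, w=1.730000: f=0.632286 → w ← 1.730000 + 0.26·0.632286 = 1.894394
t=2.060000, w=1.894394: f=0.650063 → w ← 1.894394 + 0.26·0.650063 = 2.063411
w(2.32) ≈ 2.0634

2.0634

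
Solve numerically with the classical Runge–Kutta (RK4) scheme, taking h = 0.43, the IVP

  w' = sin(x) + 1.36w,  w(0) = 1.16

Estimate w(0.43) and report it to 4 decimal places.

2.1926

RK4: k1 = f(x_n, w_n); k2 = f(x_n + h/2, w_n + (h/2)·k1); k3 = f(x_n + h/2, w_n + (h/2)·k2); k4 = f(x_n + h, w_n + h·k3); w_{n+1} = w_n + (h/6)·(k1 + 2k2 + 2k3 + k4).
x=0.000000, w=1.160000:
  k1 = f(0.000000, 1.160000) = 1.577600
  k2 = f(0.215000, 1.499184) = 2.252238
  k3 = f(0.215000, 1.644231) = 2.449502
  k4 = f(0.430000, 2.213286) = 3.426939
  w ← 1.160000 + (0.43/6)·(k1 + 2k2 + 2k3 + k4) = 2.192575
w(0.43) ≈ 2.1926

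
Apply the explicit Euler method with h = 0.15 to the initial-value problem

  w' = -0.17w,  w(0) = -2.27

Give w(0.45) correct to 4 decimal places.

-2.1007

Euler: w_{n+1} = w_n + h·f(t_n, w_n).
t=0.000000, w=-2.270000: f=0.385900 → w ← -2.270000 + 0.15·0.385900 = -2.212115
t=0.150000, w=-2.212115: f=0.376060 → w ← -2.212115 + 0.15·0.376060 = -2.155706
t=0.300000, w=-2.155706: f=0.366470 → w ← -2.155706 + 0.15·0.366470 = -2.100736
w(0.45) ≈ -2.1007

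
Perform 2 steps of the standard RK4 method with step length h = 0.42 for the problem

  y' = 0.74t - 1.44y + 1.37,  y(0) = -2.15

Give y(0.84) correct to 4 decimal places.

RK4: k1 = f(t_n, y_n); k2 = f(t_n + h/2, y_n + (h/2)·k1); k3 = f(t_n + h/2, y_n + (h/2)·k2); k4 = f(t_n + h, y_n + h·k3); y_{n+1} = y_n + (h/6)·(k1 + 2k2 + 2k3 + k4).
t=0.000000, y=-2.150000:
  k1 = f(0.000000, -2.150000) = 4.466000
  k2 = f(0.210000, -1.212140) = 3.270882
  k3 = f(0.210000, -1.463115) = 3.632285
  k4 = f(0.420000, -0.624440) = 2.579994
  y ← -2.150000 + (0.42/6)·(k1 + 2k2 + 2k3 + k4) = -0.690337
t=0.420000, y=-0.690337:
  k1 = f(0.420000, -0.690337) = 2.674885
  k2 = f(0.630000, -0.128611) = 2.021400
  k3 = f(0.630000, -0.265843) = 2.219014
  k4 = f(0.840000, 0.241649) = 1.643626
  y ← -0.690337 + (0.42/6)·(k1 + 2k2 + 2k3 + k4) = 0.205617
y(0.84) ≈ 0.2056

0.2056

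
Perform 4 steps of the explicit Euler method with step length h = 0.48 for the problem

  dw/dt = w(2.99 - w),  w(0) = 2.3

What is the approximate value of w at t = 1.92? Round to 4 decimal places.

2.9838

Euler: w_{n+1} = w_n + h·f(t_n, w_n).
t=0.000000, w=2.300000: f=1.587000 → w ← 2.300000 + 0.48·1.587000 = 3.061760
t=0.480000, w=3.061760: f=-0.219712 → w ← 3.061760 + 0.48·(-0.219712) = 2.956298
t=0.960000, w=2.956298: f=0.099632 → w ← 2.956298 + 0.48·0.099632 = 3.004122
t=1.440000, w=3.004122: f=-0.042424 → w ← 3.004122 + 0.48·(-0.042424) = 2.983758
w(1.92) ≈ 2.9838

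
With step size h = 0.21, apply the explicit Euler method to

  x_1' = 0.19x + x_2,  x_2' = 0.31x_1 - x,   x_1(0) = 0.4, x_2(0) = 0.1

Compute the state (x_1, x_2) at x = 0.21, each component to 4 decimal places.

0.4210, 0.1260

Euler on (x_1,x_2): x_1_{n+1} = x_1_n + h·x_1', x_2_{n+1} = x_2_n + h·x_2'.
0.000000: (0.400000, 0.100000); f=(0.100000, 0.124000) → (0.421000, 0.126040)
(x_1(0.21), x_2(0.21)) ≈ (0.4210, 0.1260)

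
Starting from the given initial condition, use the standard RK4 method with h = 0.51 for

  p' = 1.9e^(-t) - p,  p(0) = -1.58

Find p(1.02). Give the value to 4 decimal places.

0.1277

RK4: k1 = f(t_n, p_n); k2 = f(t_n + h/2, p_n + (h/2)·k1); k3 = f(t_n + h/2, p_n + (h/2)·k2); k4 = f(t_n + h, p_n + h·k3); p_{n+1} = p_n + (h/6)·(k1 + 2k2 + 2k3 + k4).
t=0.000000, p=-1.580000:
  k1 = f(0.000000, -1.580000) = 3.480000
  k2 = f(0.255000, -0.692600) = 2.164941
  k3 = f(0.255000, -1.027940) = 2.500281
  k4 = f(0.510000, -0.304857) = 1.445798
  p ← -1.580000 + (0.51/6)·(k1 + 2k2 + 2k3 + k4) = -0.368219
t=0.510000, p=-0.368219:
  k1 = f(0.510000, -0.368219) = 1.509161
  k2 = f(0.765000, 0.016617) = 0.867518
  k3 = f(0.765000, -0.147002) = 1.031137
  k4 = f(1.020000, 0.157660) = 0.527470
  p ← -0.368219 + (0.51/6)·(k1 + 2k2 + 2k3 + k4) = 0.127666
p(1.02) ≈ 0.1277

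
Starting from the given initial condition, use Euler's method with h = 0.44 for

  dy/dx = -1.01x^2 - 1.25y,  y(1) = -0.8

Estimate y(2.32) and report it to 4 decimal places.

-2.1483

Euler: y_{n+1} = y_n + h·f(x_n, y_n).
x=1.000000, y=-0.800000: f=-0.010000 → y ← -0.800000 + 0.44·(-0.010000) = -0.804400
x=1.440000, y=-0.804400: f=-1.088836 → y ← -0.804400 + 0.44·(-1.088836) = -1.283488
x=1.880000, y=-1.283488: f=-1.965384 → y ← -1.283488 + 0.44·(-1.965384) = -2.148257
y(2.32) ≈ -2.1483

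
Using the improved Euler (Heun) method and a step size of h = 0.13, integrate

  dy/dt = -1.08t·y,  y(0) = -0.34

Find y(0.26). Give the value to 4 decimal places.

Heun: k1 = f(t_n, y_n); k2 = f(t_n + h, y_n + h·k1); y_{n+1} = y_n + (h/2)·(k1 + k2).
t=0.000000, y=-0.340000:
  k1 = f(0.000000, -0.340000) = 0.000000
  k2 = f(0.130000, -0.340000) = 0.047736
  y ← -0.340000 + (0.13/2)·(0.000000 + 0.047736) = -0.336897
t=0.130000, y=-0.336897:
  k1 = f(0.130000, -0.336897) = 0.047300
  k2 = f(0.260000, -0.330748) = 0.092874
  y ← -0.336897 + (0.13/2)·(0.047300 + 0.092874) = -0.327786
y(0.26) ≈ -0.3278

-0.3278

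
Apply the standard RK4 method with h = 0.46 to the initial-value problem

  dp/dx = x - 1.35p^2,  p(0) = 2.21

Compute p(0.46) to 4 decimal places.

RK4: k1 = f(x_n, p_n); k2 = f(x_n + h/2, p_n + (h/2)·k1); k3 = f(x_n + h/2, p_n + (h/2)·k2); k4 = f(x_n + h, p_n + h·k3); p_{n+1} = p_n + (h/6)·(k1 + 2k2 + 2k3 + k4).
x=0.000000, p=2.210000:
  k1 = f(0.000000, 2.210000) = -6.593535
  k2 = f(0.230000, 0.693487) = -0.419248
  k3 = f(0.230000, 2.113573) = -5.800708
  k4 = f(0.460000, -0.458326) = 0.176416
  p ← 2.210000 + (0.46/6)·(k1 + 2k2 + 2k3 + k4) = 0.764294
p(0.46) ≈ 0.7643

0.7643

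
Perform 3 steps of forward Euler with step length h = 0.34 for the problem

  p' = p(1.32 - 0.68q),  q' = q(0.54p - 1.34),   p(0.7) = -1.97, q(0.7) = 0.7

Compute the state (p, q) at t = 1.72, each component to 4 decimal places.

Euler on (p,q): p_{n+1} = p_n + h·p', q_{n+1} = q_n + h·q'.
0.700000: (-1.970000, 0.700000); f=(-1.662680, -1.682660) → (-2.535311, 0.127896)
1.040000: (-2.535311, 0.127896); f=(-3.126117, -0.346478) → (-3.598191, 0.010093)
1.380000: (-3.598191, 0.010093); f=(-4.724917, -0.033136) → (-5.204663, -0.001173)
(p(1.72), q(1.72)) ≈ (-5.2047, -0.0012)

-5.2047, -0.0012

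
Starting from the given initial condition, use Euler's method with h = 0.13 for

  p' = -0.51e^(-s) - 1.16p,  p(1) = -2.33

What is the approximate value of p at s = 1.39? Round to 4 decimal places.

Euler: p_{n+1} = p_n + h·f(s_n, p_n).
s=1.000000, p=-2.330000: f=2.515181 → p ← -2.330000 + 0.13·2.515181 = -2.003026
s=1.130000, p=-2.003026: f=2.158764 → p ← -2.003026 + 0.13·2.158764 = -1.722387
s=1.260000, p=-1.722387: f=1.853306 → p ← -1.722387 + 0.13·1.853306 = -1.481457
p(1.39) ≈ -1.4815

-1.4815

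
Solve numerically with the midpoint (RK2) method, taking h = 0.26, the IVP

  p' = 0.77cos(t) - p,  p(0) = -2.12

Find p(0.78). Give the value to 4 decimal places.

-0.6184

Midpoint: k1 = f(t_n, p_n); k2 = f(t_n + h/2, p_n + (h/2)·k1); p_{n+1} = p_n + h·k2.
t=0.000000, p=-2.120000:
  k1 = f(0.000000, -2.120000) = 2.890000
  k2 = f(0.130000, -1.744300) = 2.507803
  p ← -2.120000 + 0.26·2.507803 = -1.467971
t=0.260000, p=-1.467971:
  k1 = f(0.260000, -1.467971) = 2.212092
  k2 = f(0.390000, -1.180399) = 1.892579
  p ← -1.467971 + 0.26·1.892579 = -0.975901
t=0.520000, p=-0.975901:
  k1 = f(0.520000, -0.975901) = 1.644121
  k2 = f(0.650000, -0.762165) = 1.375149
  p ← -0.975901 + 0.26·1.375149 = -0.618362
p(0.78) ≈ -0.6184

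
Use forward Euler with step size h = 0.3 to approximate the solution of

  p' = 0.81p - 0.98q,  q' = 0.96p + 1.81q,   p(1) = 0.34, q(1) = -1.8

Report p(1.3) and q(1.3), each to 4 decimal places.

0.9518, -2.6795

Euler on (p,q): p_{n+1} = p_n + h·p', q_{n+1} = q_n + h·q'.
1.000000: (0.340000, -1.800000); f=(2.039400, -2.931600) → (0.951820, -2.679480)
(p(1.3), q(1.3)) ≈ (0.9518, -2.6795)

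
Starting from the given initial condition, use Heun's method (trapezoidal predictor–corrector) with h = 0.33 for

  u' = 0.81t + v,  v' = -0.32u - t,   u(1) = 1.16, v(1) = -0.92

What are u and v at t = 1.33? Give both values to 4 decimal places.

Heun on (u,v): k1 = f(t_n, state_n); k2 = f(t_n + h, state_n + h·k1); state_{n+1} = state_n + (h/2)·(k1 + k2).
1.000000: (1.160000, -0.920000)
  k1 = (-0.110000, -1.371200)
  predictor → (1.123700, -1.372496)
  k2 = (-0.295196, -1.689584)
  → (1.093143, -1.425029)
(u(1.33), v(1.33)) ≈ (1.0931, -1.4250)

1.0931, -1.4250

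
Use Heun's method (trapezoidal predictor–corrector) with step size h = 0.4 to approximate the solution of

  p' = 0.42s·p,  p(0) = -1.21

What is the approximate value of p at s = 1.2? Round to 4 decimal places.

-1.6333

Heun: k1 = f(s_n, p_n); k2 = f(s_n + h, p_n + h·k1); p_{n+1} = p_n + (h/2)·(k1 + k2).
s=0.000000, p=-1.210000:
  k1 = f(0.000000, -1.210000) = 0.000000
  k2 = f(0.400000, -1.210000) = -0.203280
  p ← -1.210000 + (0.4/2)·(0.000000 + (-0.203280)) = -1.250656
s=0.400000, p=-1.250656:
  k1 = f(0.400000, -1.250656) = -0.210110
  k2 = f(0.800000, -1.334700) = -0.448459
  p ← -1.250656 + (0.4/2)·(-0.210110 + (-0.448459)) = -1.382370
s=0.800000, p=-1.382370:
  k1 = f(0.800000, -1.382370) = -0.464476
  k2 = f(1.200000, -1.568160) = -0.790353
  p ← -1.382370 + (0.4/2)·(-0.464476 + (-0.790353)) = -1.633336
p(1.2) ≈ -1.6333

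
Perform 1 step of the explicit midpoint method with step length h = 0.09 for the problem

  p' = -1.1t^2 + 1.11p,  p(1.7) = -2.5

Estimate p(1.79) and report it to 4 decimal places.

-3.0780

Midpoint: k1 = f(t_n, p_n); k2 = f(t_n + h/2, p_n + (h/2)·k1); p_{n+1} = p_n + h·k2.
t=1.700000, p=-2.500000:
  k1 = f(1.700000, -2.500000) = -5.954000
  k2 = f(1.745000, -2.767930) = -6.421930
  p ← -2.500000 + 0.09·(-6.421930) = -3.077974
p(1.79) ≈ -3.0780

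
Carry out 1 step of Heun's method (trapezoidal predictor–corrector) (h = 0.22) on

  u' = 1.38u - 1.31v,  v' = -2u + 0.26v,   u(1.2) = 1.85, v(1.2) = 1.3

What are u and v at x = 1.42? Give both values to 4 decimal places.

2.1720, 0.4981

Heun on (u,v): k1 = f(x_n, state_n); k2 = f(x_n + h, state_n + h·k1); state_{n+1} = state_n + (h/2)·(k1 + k2).
1.200000: (1.850000, 1.300000)
  k1 = (0.850000, -3.362000)
  predictor → (2.037000, 0.560360)
  k2 = (2.076988, -3.928306)
  → (2.171969, 0.498066)
(u(1.42), v(1.42)) ≈ (2.1720, 0.4981)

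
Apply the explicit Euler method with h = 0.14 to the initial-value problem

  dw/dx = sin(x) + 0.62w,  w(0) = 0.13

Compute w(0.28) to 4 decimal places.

Euler: w_{n+1} = w_n + h·f(x_n, w_n).
x=0.000000, w=0.130000: f=0.080600 → w ← 0.130000 + 0.14·0.080600 = 0.141284
x=0.140000, w=0.141284: f=0.227139 → w ← 0.141284 + 0.14·0.227139 = 0.173083
w(0.28) ≈ 0.1731

0.1731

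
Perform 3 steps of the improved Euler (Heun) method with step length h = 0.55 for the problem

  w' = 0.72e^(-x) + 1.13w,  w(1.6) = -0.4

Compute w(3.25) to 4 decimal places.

Heun: k1 = f(x_n, w_n); k2 = f(x_n + h, w_n + h·k1); w_{n+1} = w_n + (h/2)·(k1 + k2).
x=1.600000, w=-0.400000:
  k1 = f(1.600000, -0.400000) = -0.306635
  k2 = f(2.150000, -0.568649) = -0.558705
  w ← -0.400000 + (0.55/2)·(-0.306635 + (-0.558705)) = -0.637968
x=2.150000, w=-0.637968:
  k1 = f(2.150000, -0.637968) = -0.637036
  k2 = f(2.700000, -0.988338) = -1.068434
  w ← -0.637968 + (0.55/2)·(-0.637036 + (-1.068434)) = -1.106972
x=2.700000, w=-1.106972:
  k1 = f(2.700000, -1.106972) = -1.202491
  k2 = f(3.250000, -1.768342) = -1.970309
  w ← -1.106972 + (0.55/2)·(-1.202491 + (-1.970309)) = -1.979492
w(3.25) ≈ -1.9795

-1.9795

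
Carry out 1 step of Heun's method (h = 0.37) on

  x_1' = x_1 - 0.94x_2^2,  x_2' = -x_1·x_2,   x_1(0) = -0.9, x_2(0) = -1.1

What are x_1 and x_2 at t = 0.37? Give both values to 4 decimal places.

Heun on (x_1,x_2): k1 = f(t_n, state_n); k2 = f(t_n + h, state_n + h·k1); state_{n+1} = state_n + (h/2)·(k1 + k2).
0.000000: (-0.900000, -1.100000)
  k1 = (-2.037400, -0.990000)
  predictor → (-1.653838, -1.466300)
  k2 = (-3.674872, -2.425023)
  → (-1.956770, -1.731779)
(x_1(0.37), x_2(0.37)) ≈ (-1.9568, -1.7318)

-1.9568, -1.7318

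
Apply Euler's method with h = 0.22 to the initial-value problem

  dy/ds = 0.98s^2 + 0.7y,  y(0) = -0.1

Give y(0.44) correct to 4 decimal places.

-0.1227

Euler: y_{n+1} = y_n + h·f(s_n, y_n).
s=0.000000, y=-0.100000: f=-0.070000 → y ← -0.100000 + 0.22·(-0.070000) = -0.115400
s=0.220000, y=-0.115400: f=-0.033348 → y ← -0.115400 + 0.22·(-0.033348) = -0.122737
y(0.44) ≈ -0.1227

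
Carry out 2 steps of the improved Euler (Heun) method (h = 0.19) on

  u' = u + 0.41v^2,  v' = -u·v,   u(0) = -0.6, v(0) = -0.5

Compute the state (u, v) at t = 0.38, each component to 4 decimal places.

Heun on (u,v): k1 = f(t_n, state_n); k2 = f(t_n + h, state_n + h·k1); state_{n+1} = state_n + (h/2)·(k1 + k2).
0.000000: (-0.600000, -0.500000)
  k1 = (-0.497500, -0.300000)
  predictor → (-0.694525, -0.557000)
  k2 = (-0.567323, -0.386850)
  → (-0.701158, -0.565251)
0.190000: (-0.701158, -0.565251)
  k1 = (-0.570160, -0.396330)
  predictor → (-0.809489, -0.640554)
  k2 = (-0.641262, -0.518521)
  → (-0.816243, -0.652162)
(u(0.38), v(0.38)) ≈ (-0.8162, -0.6522)

-0.8162, -0.6522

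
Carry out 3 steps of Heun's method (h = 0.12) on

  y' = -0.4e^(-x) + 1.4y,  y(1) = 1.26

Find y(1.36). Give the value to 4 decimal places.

2.0227

Heun: k1 = f(x_n, y_n); k2 = f(x_n + h, y_n + h·k1); y_{n+1} = y_n + (h/2)·(k1 + k2).
x=1.000000, y=1.260000:
  k1 = f(1.000000, 1.260000) = 1.616848
  k2 = f(1.120000, 1.454022) = 1.905119
  y ← 1.260000 + (0.12/2)·(1.616848 + 1.905119) = 1.471318
x=1.120000, y=1.471318:
  k1 = f(1.120000, 1.471318) = 1.929333
  k2 = f(1.240000, 1.702838) = 2.268220
  y ← 1.471318 + (0.12/2)·(1.929333 + 2.268220) = 1.723171
x=1.240000, y=1.723171:
  k1 = f(1.240000, 1.723171) = 2.296686
  k2 = f(1.360000, 1.998773) = 2.695619
  y ← 1.723171 + (0.12/2)·(2.296686 + 2.695619) = 2.022709
y(1.36) ≈ 2.0227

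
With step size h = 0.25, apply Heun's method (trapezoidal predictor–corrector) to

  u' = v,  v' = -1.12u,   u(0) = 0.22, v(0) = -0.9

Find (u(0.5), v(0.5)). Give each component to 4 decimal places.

Heun on (u,v): k1 = f(t_n, state_n); k2 = f(t_n + h, state_n + h·k1); state_{n+1} = state_n + (h/2)·(k1 + k2).
0.000000: (0.220000, -0.900000)
  k1 = (-0.900000, -0.246400)
  predictor → (-0.005000, -0.961600)
  k2 = (-0.961600, 0.005600)
  → (-0.012700, -0.930100)
0.250000: (-0.012700, -0.930100)
  k1 = (-0.930100, 0.014224)
  predictor → (-0.245225, -0.926544)
  k2 = (-0.926544, 0.274652)
  → (-0.244781, -0.893991)
(u(0.5), v(0.5)) ≈ (-0.2448, -0.8940)

-0.2448, -0.8940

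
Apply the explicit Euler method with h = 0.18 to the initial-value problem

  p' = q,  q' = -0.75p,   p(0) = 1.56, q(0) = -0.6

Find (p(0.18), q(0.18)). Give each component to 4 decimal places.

Euler on (p,q): p_{n+1} = p_n + h·p', q_{n+1} = q_n + h·q'.
0.000000: (1.560000, -0.600000); f=(-0.600000, -1.170000) → (1.452000, -0.810600)
(p(0.18), q(0.18)) ≈ (1.4520, -0.8106)

1.4520, -0.8106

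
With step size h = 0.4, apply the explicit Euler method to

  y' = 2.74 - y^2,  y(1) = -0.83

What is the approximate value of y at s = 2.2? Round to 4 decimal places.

Euler: y_{n+1} = y_n + h·f(s_n, y_n).
s=1.000000, y=-0.830000: f=2.051100 → y ← -0.830000 + 0.4·2.051100 = -0.009560
s=1.400000, y=-0.009560: f=2.739909 → y ← -0.009560 + 0.4·2.739909 = 1.086403
s=1.800000, y=1.086403: f=1.559728 → y ← 1.086403 + 0.4·1.559728 = 1.710294
y(2.2) ≈ 1.7103

1.7103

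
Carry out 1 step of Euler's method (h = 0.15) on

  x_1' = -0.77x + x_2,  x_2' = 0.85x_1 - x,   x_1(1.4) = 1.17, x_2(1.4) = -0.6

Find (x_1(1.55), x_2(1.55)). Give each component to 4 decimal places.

Euler on (x_1,x_2): x_1_{n+1} = x_1_n + h·x_1', x_2_{n+1} = x_2_n + h·x_2'.
1.400000: (1.170000, -0.600000); f=(-1.678000, -0.405500) → (0.918300, -0.660825)
(x_1(1.55), x_2(1.55)) ≈ (0.9183, -0.6608)

0.9183, -0.6608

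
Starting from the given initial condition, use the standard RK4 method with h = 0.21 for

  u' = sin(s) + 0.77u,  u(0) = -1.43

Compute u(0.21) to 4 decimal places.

-1.6578

RK4: k1 = f(s_n, u_n); k2 = f(s_n + h/2, u_n + (h/2)·k1); k3 = f(s_n + h/2, u_n + (h/2)·k2); k4 = f(s_n + h, u_n + h·k3); u_{n+1} = u_n + (h/6)·(k1 + 2k2 + 2k3 + k4).
s=0.000000, u=-1.430000:
  k1 = f(0.000000, -1.430000) = -1.101100
  k2 = f(0.105000, -1.545616) = -1.085317
  k3 = f(0.105000, -1.543958) = -1.084041
  k4 = f(0.210000, -1.657649) = -1.067929
  u ← -1.430000 + (0.21/6)·(k1 + 2k2 + 2k3 + k4) = -1.657771
u(0.21) ≈ -1.6578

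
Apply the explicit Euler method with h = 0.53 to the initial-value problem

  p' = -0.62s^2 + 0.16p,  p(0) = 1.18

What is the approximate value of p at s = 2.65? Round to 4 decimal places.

-1.1577

Euler: p_{n+1} = p_n + h·f(s_n, p_n).
s=0.000000, p=1.180000: f=0.188800 → p ← 1.180000 + 0.53·0.188800 = 1.280064
s=0.530000, p=1.280064: f=0.030652 → p ← 1.280064 + 0.53·0.030652 = 1.296310
s=1.060000, p=1.296310: f=-0.489222 → p ← 1.296310 + 0.53·(-0.489222) = 1.037022
s=1.590000, p=1.037022: f=-1.401499 → p ← 1.037022 + 0.53·(-1.401499) = 0.294228
s=2.120000, p=0.294228: f=-2.739452 → p ← 0.294228 + 0.53·(-2.739452) = -1.157682
p(2.65) ≈ -1.1577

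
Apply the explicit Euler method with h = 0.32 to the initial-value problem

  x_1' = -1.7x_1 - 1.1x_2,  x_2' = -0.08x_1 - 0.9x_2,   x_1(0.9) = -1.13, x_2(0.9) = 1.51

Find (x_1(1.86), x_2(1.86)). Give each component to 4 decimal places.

-0.6810, 0.6009

Euler on (x_1,x_2): x_1_{n+1} = x_1_n + h·x_1', x_2_{n+1} = x_2_n + h·x_2'.
0.900000: (-1.130000, 1.510000); f=(0.260000, -1.268600) → (-1.046800, 1.104048)
1.220000: (-1.046800, 1.104048); f=(0.565107, -0.909899) → (-0.865966, 0.812880)
1.540000: (-0.865966, 0.812880); f=(0.577973, -0.662315) → (-0.681014, 0.600939)
(x_1(1.86), x_2(1.86)) ≈ (-0.6810, 0.6009)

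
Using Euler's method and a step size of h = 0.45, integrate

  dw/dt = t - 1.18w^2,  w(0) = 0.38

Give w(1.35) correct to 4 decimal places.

Euler: w_{n+1} = w_n + h·f(t_n, w_n).
t=0.000000, w=0.380000: f=-0.170392 → w ← 0.380000 + 0.45·(-0.170392) = 0.303324
t=0.450000, w=0.303324: f=0.341434 → w ← 0.303324 + 0.45·0.341434 = 0.456969
t=0.900000, w=0.456969: f=0.653592 → w ← 0.456969 + 0.45·0.653592 = 0.751085
w(1.35) ≈ 0.7511

0.7511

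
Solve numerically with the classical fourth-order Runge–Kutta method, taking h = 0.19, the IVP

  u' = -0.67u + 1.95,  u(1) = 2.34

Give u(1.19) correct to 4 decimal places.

2.4082

RK4: k1 = f(t_n, u_n); k2 = f(t_n + h/2, u_n + (h/2)·k1); k3 = f(t_n + h/2, u_n + (h/2)·k2); k4 = f(t_n + h, u_n + h·k3); u_{n+1} = u_n + (h/6)·(k1 + 2k2 + 2k3 + k4).
t=1.000000, u=2.340000:
  k1 = f(1.000000, 2.340000) = 0.382200
  k2 = f(1.095000, 2.376309) = 0.357873
  k3 = f(1.095000, 2.373998) = 0.359421
  k4 = f(1.190000, 2.408290) = 0.336446
  u ← 2.340000 + (0.19/6)·(k1 + 2k2 + 2k3 + k4) = 2.408186
u(1.19) ≈ 2.4082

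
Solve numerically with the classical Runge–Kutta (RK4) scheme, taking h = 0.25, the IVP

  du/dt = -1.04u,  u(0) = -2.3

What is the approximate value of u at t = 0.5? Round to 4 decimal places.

-1.3674

RK4: k1 = f(t_n, u_n); k2 = f(t_n + h/2, u_n + (h/2)·k1); k3 = f(t_n + h/2, u_n + (h/2)·k2); k4 = f(t_n + h, u_n + h·k3); u_{n+1} = u_n + (h/6)·(k1 + 2k2 + 2k3 + k4).
t=0.000000, u=-2.300000:
  k1 = f(0.000000, -2.300000) = 2.392000
  k2 = f(0.125000, -2.001000) = 2.081040
  k3 = f(0.125000, -2.039870) = 2.121465
  k4 = f(0.250000, -1.769634) = 1.840419
  u ← -2.300000 + (0.25/6)·(k1 + 2k2 + 2k3 + k4) = -1.773440
t=0.250000, u=-1.773440:
  k1 = f(0.250000, -1.773440) = 1.844378
  k2 = f(0.375000, -1.542893) = 1.604609
  k3 = f(0.375000, -1.572864) = 1.635779
  k4 = f(0.500000, -1.364496) = 1.419076
  u ← -1.773440 + (0.25/6)·(k1 + 2k2 + 2k3 + k4) = -1.367431
u(0.5) ≈ -1.3674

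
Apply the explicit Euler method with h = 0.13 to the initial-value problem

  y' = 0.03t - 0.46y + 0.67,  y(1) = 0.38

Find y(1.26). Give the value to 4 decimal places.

Euler: y_{n+1} = y_n + h·f(t_n, y_n).
t=1.000000, y=0.380000: f=0.525200 → y ← 0.380000 + 0.13·0.525200 = 0.448276
t=1.130000, y=0.448276: f=0.497693 → y ← 0.448276 + 0.13·0.497693 = 0.512976
y(1.26) ≈ 0.5130

0.5130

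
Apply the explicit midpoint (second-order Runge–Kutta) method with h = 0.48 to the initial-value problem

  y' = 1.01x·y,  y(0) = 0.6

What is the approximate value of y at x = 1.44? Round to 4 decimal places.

1.5983

Midpoint: k1 = f(x_n, y_n); k2 = f(x_n + h/2, y_n + (h/2)·k1); y_{n+1} = y_n + h·k2.
x=0.000000, y=0.600000:
  k1 = f(0.000000, 0.600000) = 0.000000
  k2 = f(0.240000, 0.600000) = 0.145440
  y ← 0.600000 + 0.48·0.145440 = 0.669811
x=0.480000, y=0.669811:
  k1 = f(0.480000, 0.669811) = 0.324724
  k2 = f(0.720000, 0.747745) = 0.543760
  y ← 0.669811 + 0.48·0.543760 = 0.930816
x=0.960000, y=0.930816:
  k1 = f(0.960000, 0.930816) = 0.902519
  k2 = f(1.200000, 1.147421) = 1.390674
  y ← 0.930816 + 0.48·1.390674 = 1.598340
y(1.44) ≈ 1.5983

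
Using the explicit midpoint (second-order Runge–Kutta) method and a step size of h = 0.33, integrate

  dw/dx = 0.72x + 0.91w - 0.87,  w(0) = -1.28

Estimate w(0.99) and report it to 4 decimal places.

-4.0247

Midpoint: k1 = f(x_n, w_n); k2 = f(x_n + h/2, w_n + (h/2)·k1); w_{n+1} = w_n + h·k2.
x=0.000000, w=-1.280000:
  k1 = f(0.000000, -1.280000) = -2.034800
  k2 = f(0.165000, -1.615742) = -2.221525
  w ← -1.280000 + 0.33·(-2.221525) = -2.013103
x=0.330000, w=-2.013103:
  k1 = f(0.330000, -2.013103) = -2.464324
  k2 = f(0.495000, -2.419717) = -2.715542
  w ← -2.013103 + 0.33·(-2.715542) = -2.909232
x=0.660000, w=-2.909232:
  k1 = f(0.660000, -2.909232) = -3.042201
  k2 = f(0.825000, -3.411195) = -3.380188
  w ← -2.909232 + 0.33·(-3.380188) = -4.024694
w(0.99) ≈ -4.0247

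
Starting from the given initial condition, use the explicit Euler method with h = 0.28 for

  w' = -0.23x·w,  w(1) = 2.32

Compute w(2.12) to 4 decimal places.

Euler: w_{n+1} = w_n + h·f(x_n, w_n).
x=1.000000, w=2.320000: f=-0.533600 → w ← 2.320000 + 0.28·(-0.533600) = 2.170592
x=1.280000, w=2.170592: f=-0.639022 → w ← 2.170592 + 0.28·(-0.639022) = 1.991666
x=1.560000, w=1.991666: f=-0.714610 → w ← 1.991666 + 0.28·(-0.714610) = 1.791575
x=1.840000, w=1.791575: f=-0.758195 → w ← 1.791575 + 0.28·(-0.758195) = 1.579281
w(2.12) ≈ 1.5793

1.5793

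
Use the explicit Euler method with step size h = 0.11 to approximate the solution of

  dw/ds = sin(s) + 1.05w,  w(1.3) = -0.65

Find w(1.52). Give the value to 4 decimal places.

Euler: w_{n+1} = w_n + h·f(s_n, w_n).
s=1.300000, w=-0.650000: f=0.281058 → w ← -0.650000 + 0.11·0.281058 = -0.619084
s=1.410000, w=-0.619084: f=0.337062 → w ← -0.619084 + 0.11·0.337062 = -0.582007
w(1.52) ≈ -0.5820

-0.5820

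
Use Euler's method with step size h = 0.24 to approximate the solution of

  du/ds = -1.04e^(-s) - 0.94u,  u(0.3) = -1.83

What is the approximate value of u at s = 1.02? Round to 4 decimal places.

Euler: u_{n+1} = u_n + h·f(s_n, u_n).
s=0.300000, u=-1.830000: f=0.949749 → u ← -1.830000 + 0.24·0.949749 = -1.602060
s=0.540000, u=-1.602060: f=0.899878 → u ← -1.602060 + 0.24·0.899878 = -1.386089
s=0.780000, u=-1.386089: f=0.826182 → u ← -1.386089 + 0.24·0.826182 = -1.187806
u(1.02) ≈ -1.1878

-1.1878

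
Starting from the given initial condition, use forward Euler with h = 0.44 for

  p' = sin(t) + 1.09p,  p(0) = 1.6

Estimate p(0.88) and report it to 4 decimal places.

Euler: p_{n+1} = p_n + h·f(t_n, p_n).
t=0.000000, p=1.600000: f=1.744000 → p ← 1.600000 + 0.44·1.744000 = 2.367360
t=0.440000, p=2.367360: f=3.006362 → p ← 2.367360 + 0.44·3.006362 = 3.690159
p(0.88) ≈ 3.6902

3.6902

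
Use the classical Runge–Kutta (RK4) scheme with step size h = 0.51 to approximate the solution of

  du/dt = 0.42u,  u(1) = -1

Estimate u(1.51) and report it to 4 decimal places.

-1.2389

RK4: k1 = f(t_n, u_n); k2 = f(t_n + h/2, u_n + (h/2)·k1); k3 = f(t_n + h/2, u_n + (h/2)·k2); k4 = f(t_n + h, u_n + h·k3); u_{n+1} = u_n + (h/6)·(k1 + 2k2 + 2k3 + k4).
t=1.000000, u=-1.000000:
  k1 = f(1.000000, -1.000000) = -0.420000
  k2 = f(1.255000, -1.107100) = -0.464982
  k3 = f(1.255000, -1.118570) = -0.469800
  k4 = f(1.510000, -1.239598) = -0.520631
  u ← -1.000000 + (0.51/6)·(k1 + 2k2 + 2k3 + k4) = -1.238867
u(1.51) ≈ -1.2389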